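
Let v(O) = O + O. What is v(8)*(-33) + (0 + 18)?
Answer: -510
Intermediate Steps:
v(O) = 2*O
v(8)*(-33) + (0 + 18) = (2*8)*(-33) + (0 + 18) = 16*(-33) + 18 = -528 + 18 = -510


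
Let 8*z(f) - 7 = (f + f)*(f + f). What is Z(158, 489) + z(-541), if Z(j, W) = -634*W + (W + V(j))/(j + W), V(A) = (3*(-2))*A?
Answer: -847235291/5176 ≈ -1.6369e+5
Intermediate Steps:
V(A) = -6*A
z(f) = 7/8 + f²/2 (z(f) = 7/8 + ((f + f)*(f + f))/8 = 7/8 + ((2*f)*(2*f))/8 = 7/8 + (4*f²)/8 = 7/8 + f²/2)
Z(j, W) = -634*W + (W - 6*j)/(W + j) (Z(j, W) = -634*W + (W - 6*j)/(j + W) = -634*W + (W - 6*j)/(W + j))
Z(158, 489) + z(-541) = (489 - 634*489² - 6*158 - 634*489*158)/(489 + 158) + (7/8 + (½)*(-541)²) = (489 - 634*239121 - 948 - 48984108)/647 + (7/8 + (½)*292681) = (489 - 151602714 - 948 - 48984108)/647 + (7/8 + 292681/2) = (1/647)*(-200587281) + 1170731/8 = -200587281/647 + 1170731/8 = -847235291/5176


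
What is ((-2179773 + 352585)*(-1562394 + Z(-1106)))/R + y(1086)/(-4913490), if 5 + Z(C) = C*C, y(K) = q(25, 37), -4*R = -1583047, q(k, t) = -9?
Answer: 4059948415096959221/2592761868010 ≈ 1.5659e+6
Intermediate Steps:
R = 1583047/4 (R = -¼*(-1583047) = 1583047/4 ≈ 3.9576e+5)
y(K) = -9
Z(C) = -5 + C² (Z(C) = -5 + C*C = -5 + C²)
((-2179773 + 352585)*(-1562394 + Z(-1106)))/R + y(1086)/(-4913490) = ((-2179773 + 352585)*(-1562394 + (-5 + (-1106)²)))/(1583047/4) - 9/(-4913490) = -1827188*(-1562394 + (-5 + 1223236))*(4/1583047) - 9*(-1/4913490) = -1827188*(-1562394 + 1223231)*(4/1583047) + 3/1637830 = -1827188*(-339163)*(4/1583047) + 3/1637830 = 619714563644*(4/1583047) + 3/1637830 = 2478858254576/1583047 + 3/1637830 = 4059948415096959221/2592761868010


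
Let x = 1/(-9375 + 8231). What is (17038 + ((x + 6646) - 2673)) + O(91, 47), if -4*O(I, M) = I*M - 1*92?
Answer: 22839673/1144 ≈ 19965.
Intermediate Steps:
O(I, M) = 23 - I*M/4 (O(I, M) = -(I*M - 1*92)/4 = -(I*M - 92)/4 = -(-92 + I*M)/4 = 23 - I*M/4)
x = -1/1144 (x = 1/(-1144) = -1/1144 ≈ -0.00087413)
(17038 + ((x + 6646) - 2673)) + O(91, 47) = (17038 + ((-1/1144 + 6646) - 2673)) + (23 - ¼*91*47) = (17038 + (7603023/1144 - 2673)) + (23 - 4277/4) = (17038 + 4545111/1144) - 4185/4 = 24036583/1144 - 4185/4 = 22839673/1144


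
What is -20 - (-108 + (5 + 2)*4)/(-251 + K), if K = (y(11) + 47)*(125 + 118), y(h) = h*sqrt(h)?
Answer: -922600020/46174681 - 213840*sqrt(11)/46174681 ≈ -19.996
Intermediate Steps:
y(h) = h**(3/2)
K = 11421 + 2673*sqrt(11) (K = (11**(3/2) + 47)*(125 + 118) = (11*sqrt(11) + 47)*243 = (47 + 11*sqrt(11))*243 = 11421 + 2673*sqrt(11) ≈ 20286.)
-20 - (-108 + (5 + 2)*4)/(-251 + K) = -20 - (-108 + (5 + 2)*4)/(-251 + (11421 + 2673*sqrt(11))) = -20 - (-108 + 7*4)/(11170 + 2673*sqrt(11)) = -20 - (-108 + 28)/(11170 + 2673*sqrt(11)) = -20 - (-80)/(11170 + 2673*sqrt(11)) = -20 + 80/(11170 + 2673*sqrt(11))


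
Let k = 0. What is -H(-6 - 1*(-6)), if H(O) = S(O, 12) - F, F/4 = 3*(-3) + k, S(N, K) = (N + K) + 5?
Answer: -53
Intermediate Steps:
S(N, K) = 5 + K + N (S(N, K) = (K + N) + 5 = 5 + K + N)
F = -36 (F = 4*(3*(-3) + 0) = 4*(-9 + 0) = 4*(-9) = -36)
H(O) = 53 + O (H(O) = (5 + 12 + O) - 1*(-36) = (17 + O) + 36 = 53 + O)
-H(-6 - 1*(-6)) = -(53 + (-6 - 1*(-6))) = -(53 + (-6 + 6)) = -(53 + 0) = -1*53 = -53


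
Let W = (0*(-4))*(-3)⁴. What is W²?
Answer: 0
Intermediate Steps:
W = 0 (W = 0*81 = 0)
W² = 0² = 0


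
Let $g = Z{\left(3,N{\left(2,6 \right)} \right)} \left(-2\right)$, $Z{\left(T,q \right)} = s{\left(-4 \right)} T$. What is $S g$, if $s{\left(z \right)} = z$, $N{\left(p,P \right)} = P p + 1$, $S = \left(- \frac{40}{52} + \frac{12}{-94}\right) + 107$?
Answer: $\frac{1555896}{611} \approx 2546.5$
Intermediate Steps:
$S = \frac{64829}{611}$ ($S = \left(\left(-40\right) \frac{1}{52} + 12 \left(- \frac{1}{94}\right)\right) + 107 = \left(- \frac{10}{13} - \frac{6}{47}\right) + 107 = - \frac{548}{611} + 107 = \frac{64829}{611} \approx 106.1$)
$N{\left(p,P \right)} = 1 + P p$
$Z{\left(T,q \right)} = - 4 T$
$g = 24$ ($g = \left(-4\right) 3 \left(-2\right) = \left(-12\right) \left(-2\right) = 24$)
$S g = \frac{64829}{611} \cdot 24 = \frac{1555896}{611}$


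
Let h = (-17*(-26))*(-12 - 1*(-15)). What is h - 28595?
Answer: -27269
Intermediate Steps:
h = 1326 (h = 442*(-12 + 15) = 442*3 = 1326)
h - 28595 = 1326 - 28595 = -27269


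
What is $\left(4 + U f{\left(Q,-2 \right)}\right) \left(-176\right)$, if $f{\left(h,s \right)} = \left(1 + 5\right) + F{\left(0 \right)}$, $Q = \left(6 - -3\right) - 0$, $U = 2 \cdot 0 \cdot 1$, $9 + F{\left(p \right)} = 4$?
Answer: $-704$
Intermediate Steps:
$F{\left(p \right)} = -5$ ($F{\left(p \right)} = -9 + 4 = -5$)
$U = 0$ ($U = 0 \cdot 1 = 0$)
$Q = 9$ ($Q = \left(6 + 3\right) + 0 = 9 + 0 = 9$)
$f{\left(h,s \right)} = 1$ ($f{\left(h,s \right)} = \left(1 + 5\right) - 5 = 6 - 5 = 1$)
$\left(4 + U f{\left(Q,-2 \right)}\right) \left(-176\right) = \left(4 + 0 \cdot 1\right) \left(-176\right) = \left(4 + 0\right) \left(-176\right) = 4 \left(-176\right) = -704$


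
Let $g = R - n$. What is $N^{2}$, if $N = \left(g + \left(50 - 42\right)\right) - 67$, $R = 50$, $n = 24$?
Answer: $1089$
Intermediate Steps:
$g = 26$ ($g = 50 - 24 = 26$)
$N = -33$ ($N = \left(26 + \left(50 - 42\right)\right) - 67 = \left(26 + 8\right) - 67 = 34 - 67 = -33$)
$N^{2} = \left(-33\right)^{2} = 1089$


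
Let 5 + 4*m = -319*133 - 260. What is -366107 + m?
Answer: -376780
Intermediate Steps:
m = -10673 (m = -5/4 + (-319*133 - 260)/4 = -5/4 + (-42427 - 260)/4 = -5/4 + (1/4)*(-42687) = -5/4 - 42687/4 = -10673)
-366107 + m = -366107 - 10673 = -376780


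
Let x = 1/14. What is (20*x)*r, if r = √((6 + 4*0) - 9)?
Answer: 10*I*√3/7 ≈ 2.4744*I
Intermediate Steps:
x = 1/14 ≈ 0.071429
r = I*√3 (r = √((6 + 0) - 9) = √(6 - 9) = √(-3) = I*√3 ≈ 1.732*I)
(20*x)*r = (20*(1/14))*(I*√3) = 10*(I*√3)/7 = 10*I*√3/7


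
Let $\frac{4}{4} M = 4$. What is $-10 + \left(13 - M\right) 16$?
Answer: $134$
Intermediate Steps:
$M = 4$
$-10 + \left(13 - M\right) 16 = -10 + \left(13 - 4\right) 16 = -10 + 9 \cdot 16 = -10 + 144 = 134$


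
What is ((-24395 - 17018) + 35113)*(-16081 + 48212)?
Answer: -202425300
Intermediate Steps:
((-24395 - 17018) + 35113)*(-16081 + 48212) = (-41413 + 35113)*32131 = -6300*32131 = -202425300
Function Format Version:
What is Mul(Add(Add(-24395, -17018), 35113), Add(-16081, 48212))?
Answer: -202425300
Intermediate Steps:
Mul(Add(Add(-24395, -17018), 35113), Add(-16081, 48212)) = Mul(Add(-41413, 35113), 32131) = Mul(-6300, 32131) = -202425300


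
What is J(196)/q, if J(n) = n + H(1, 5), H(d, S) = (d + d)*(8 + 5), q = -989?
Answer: -222/989 ≈ -0.22447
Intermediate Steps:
H(d, S) = 26*d (H(d, S) = (2*d)*13 = 26*d)
J(n) = 26 + n (J(n) = n + 26*1 = n + 26 = 26 + n)
J(196)/q = (26 + 196)/(-989) = 222*(-1/989) = -222/989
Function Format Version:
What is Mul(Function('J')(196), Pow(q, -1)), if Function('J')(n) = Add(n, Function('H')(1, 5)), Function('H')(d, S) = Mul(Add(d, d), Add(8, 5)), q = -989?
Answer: Rational(-222, 989) ≈ -0.22447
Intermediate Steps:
Function('H')(d, S) = Mul(26, d) (Function('H')(d, S) = Mul(Mul(2, d), 13) = Mul(26, d))
Function('J')(n) = Add(26, n) (Function('J')(n) = Add(n, Mul(26, 1)) = Add(n, 26) = Add(26, n))
Mul(Function('J')(196), Pow(q, -1)) = Mul(Add(26, 196), Pow(-989, -1)) = Mul(222, Rational(-1, 989)) = Rational(-222, 989)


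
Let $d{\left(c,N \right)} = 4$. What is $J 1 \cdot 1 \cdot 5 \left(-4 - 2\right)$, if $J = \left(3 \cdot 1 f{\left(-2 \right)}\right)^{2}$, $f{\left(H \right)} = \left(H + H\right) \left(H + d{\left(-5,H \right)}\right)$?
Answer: $-17280$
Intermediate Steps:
$f{\left(H \right)} = 2 H \left(4 + H\right)$ ($f{\left(H \right)} = \left(H + H\right) \left(H + 4\right) = 2 H \left(4 + H\right)$)
$J = 576$ ($J = \left(3 \cdot 1 \cdot 2 \left(-2\right) \left(4 - 2\right)\right)^{2} = \left(3 \cdot 2 \left(-2\right) 2\right)^{2} = \left(3 \left(-8\right)\right)^{2} = \left(-24\right)^{2} = 576$)
$J 1 \cdot 1 \cdot 5 \left(-4 - 2\right) = 576 \cdot 1 \cdot 1 \cdot 5 \left(-4 - 2\right) = 576 \cdot 1 \cdot 5 \left(-6\right) = 576 \left(-30\right) = -17280$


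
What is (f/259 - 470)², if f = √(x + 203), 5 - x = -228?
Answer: 14818193336/67081 - 1880*√109/259 ≈ 2.2082e+5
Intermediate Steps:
x = 233 (x = 5 - 1*(-228) = 5 + 228 = 233)
f = 2*√109 (f = √(233 + 203) = √436 = 2*√109 ≈ 20.881)
(f/259 - 470)² = ((2*√109)/259 - 470)² = ((2*√109)*(1/259) - 470)² = (2*√109/259 - 470)² = (-470 + 2*√109/259)²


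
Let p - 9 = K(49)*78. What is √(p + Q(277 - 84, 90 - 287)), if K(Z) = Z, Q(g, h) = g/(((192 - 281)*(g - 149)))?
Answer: √14686960937/1958 ≈ 61.895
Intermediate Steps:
Q(g, h) = g/(13261 - 89*g) (Q(g, h) = g/((-89*(-149 + g))) = g/(13261 - 89*g))
p = 3831 (p = 9 + 49*78 = 9 + 3822 = 3831)
√(p + Q(277 - 84, 90 - 287)) = √(3831 - (277 - 84)/(-13261 + 89*(277 - 84))) = √(3831 - 1*193/(-13261 + 89*193)) = √(3831 - 1*193/(-13261 + 17177)) = √(3831 - 1*193/3916) = √(3831 - 1*193*1/3916) = √(3831 - 193/3916) = √(15002003/3916) = √14686960937/1958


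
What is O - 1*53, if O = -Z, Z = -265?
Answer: 212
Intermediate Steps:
O = 265 (O = -1*(-265) = 265)
O - 1*53 = 265 - 1*53 = 265 - 53 = 212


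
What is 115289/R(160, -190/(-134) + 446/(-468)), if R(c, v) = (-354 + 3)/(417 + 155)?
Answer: -5072716/27 ≈ -1.8788e+5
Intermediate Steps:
R(c, v) = -27/44 (R(c, v) = -351/572 = -351*1/572 = -27/44)
115289/R(160, -190/(-134) + 446/(-468)) = 115289/(-27/44) = 115289*(-44/27) = -5072716/27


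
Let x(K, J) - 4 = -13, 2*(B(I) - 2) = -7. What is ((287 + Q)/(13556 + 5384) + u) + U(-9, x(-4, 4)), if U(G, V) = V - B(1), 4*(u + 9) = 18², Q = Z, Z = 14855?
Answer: 309193/4735 ≈ 65.299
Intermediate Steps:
B(I) = -3/2 (B(I) = 2 + (½)*(-7) = 2 - 7/2 = -3/2)
x(K, J) = -9 (x(K, J) = 4 - 13 = -9)
Q = 14855
u = 72 (u = -9 + (¼)*18² = -9 + (¼)*324 = -9 + 81 = 72)
U(G, V) = 3/2 + V (U(G, V) = V - 1*(-3/2) = V + 3/2 = 3/2 + V)
((287 + Q)/(13556 + 5384) + u) + U(-9, x(-4, 4)) = ((287 + 14855)/(13556 + 5384) + 72) + (3/2 - 9) = (15142/18940 + 72) - 15/2 = (15142*(1/18940) + 72) - 15/2 = (7571/9470 + 72) - 15/2 = 689411/9470 - 15/2 = 309193/4735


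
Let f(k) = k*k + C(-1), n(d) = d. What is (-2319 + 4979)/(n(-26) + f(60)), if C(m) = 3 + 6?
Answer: 2660/3583 ≈ 0.74239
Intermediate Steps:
C(m) = 9
f(k) = 9 + k² (f(k) = k*k + 9 = k² + 9 = 9 + k²)
(-2319 + 4979)/(n(-26) + f(60)) = (-2319 + 4979)/(-26 + (9 + 60²)) = 2660/(-26 + (9 + 3600)) = 2660/(-26 + 3609) = 2660/3583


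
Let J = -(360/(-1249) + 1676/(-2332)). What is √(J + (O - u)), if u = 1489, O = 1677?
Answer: √100216609873369/728167 ≈ 13.748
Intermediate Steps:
J = 733211/728167 (J = -(360*(-1/1249) + 1676*(-1/2332)) = -(-360/1249 - 419/583) = -1*(-733211/728167) = 733211/728167 ≈ 1.0069)
√(J + (O - u)) = √(733211/728167 + (1677 - 1*1489)) = √(733211/728167 + (1677 - 1489)) = √(733211/728167 + 188) = √(137628607/728167) = √100216609873369/728167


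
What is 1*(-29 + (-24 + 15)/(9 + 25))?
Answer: -995/34 ≈ -29.265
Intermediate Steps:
1*(-29 + (-24 + 15)/(9 + 25)) = 1*(-29 - 9/34) = 1*(-995/34) = -995/34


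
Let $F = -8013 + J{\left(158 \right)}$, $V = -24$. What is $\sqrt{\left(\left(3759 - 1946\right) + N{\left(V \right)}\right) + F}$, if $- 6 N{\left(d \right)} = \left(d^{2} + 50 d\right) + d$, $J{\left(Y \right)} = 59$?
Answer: $i \sqrt{6033} \approx 77.672 i$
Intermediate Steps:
$N{\left(d \right)} = - \frac{17 d}{2} - \frac{d^{2}}{6}$ ($N{\left(d \right)} = - \frac{\left(d^{2} + 50 d\right) + d}{6} = - \frac{d^{2} + 51 d}{6} = - \frac{17 d}{2} - \frac{d^{2}}{6}$)
$F = -7954$ ($F = -8013 + 59 = -7954$)
$\sqrt{\left(\left(3759 - 1946\right) + N{\left(V \right)}\right) + F} = \sqrt{\left(\left(3759 - 1946\right) - - 4 \left(51 - 24\right)\right) - 7954} = \sqrt{\left(\left(3759 - 1946\right) - \left(-4\right) 27\right) - 7954} = \sqrt{\left(1813 + 108\right) - 7954} = \sqrt{1921 - 7954} = \sqrt{-6033} = i \sqrt{6033}$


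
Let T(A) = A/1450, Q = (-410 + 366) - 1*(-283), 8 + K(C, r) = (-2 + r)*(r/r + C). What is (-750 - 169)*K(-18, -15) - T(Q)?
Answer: -374446789/1450 ≈ -2.5824e+5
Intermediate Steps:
K(C, r) = -8 + (1 + C)*(-2 + r) (K(C, r) = -8 + (-2 + r)*(r/r + C) = -8 + (-2 + r)*(1 + C) = -8 + (1 + C)*(-2 + r))
Q = 239 (Q = -44 + 283 = 239)
T(A) = A/1450 (T(A) = A*(1/1450) = A/1450)
(-750 - 169)*K(-18, -15) - T(Q) = (-750 - 169)*(-10 - 15 - 2*(-18) - 18*(-15)) - 239/1450 = -919*(-10 - 15 + 36 + 270) - 1*239/1450 = -919*281 - 239/1450 = -258239 - 239/1450 = -374446789/1450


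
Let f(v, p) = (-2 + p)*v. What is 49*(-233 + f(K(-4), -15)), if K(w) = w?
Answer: -8085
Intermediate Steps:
f(v, p) = v*(-2 + p)
49*(-233 + f(K(-4), -15)) = 49*(-233 - 4*(-2 - 15)) = 49*(-233 - 4*(-17)) = 49*(-233 + 68) = 49*(-165) = -8085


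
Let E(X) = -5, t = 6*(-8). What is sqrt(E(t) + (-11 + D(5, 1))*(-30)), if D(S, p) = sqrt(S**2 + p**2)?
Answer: sqrt(325 - 30*sqrt(26)) ≈ 13.116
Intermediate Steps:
t = -48
sqrt(E(t) + (-11 + D(5, 1))*(-30)) = sqrt(-5 + (-11 + sqrt(5**2 + 1**2))*(-30)) = sqrt(-5 + (-11 + sqrt(25 + 1))*(-30)) = sqrt(-5 + (-11 + sqrt(26))*(-30)) = sqrt(-5 + (330 - 30*sqrt(26))) = sqrt(325 - 30*sqrt(26))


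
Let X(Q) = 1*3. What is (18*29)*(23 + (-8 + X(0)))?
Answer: 9396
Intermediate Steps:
X(Q) = 3
(18*29)*(23 + (-8 + X(0))) = (18*29)*(23 + (-8 + 3)) = 522*(23 - 5) = 522*18 = 9396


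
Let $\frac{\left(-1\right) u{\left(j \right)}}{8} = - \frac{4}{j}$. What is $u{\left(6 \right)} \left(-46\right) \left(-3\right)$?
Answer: $736$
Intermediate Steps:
$u{\left(j \right)} = \frac{32}{j}$ ($u{\left(j \right)} = - 8 \left(- \frac{4}{j}\right) = \frac{32}{j}$)
$u{\left(6 \right)} \left(-46\right) \left(-3\right) = \frac{32}{6} \left(-46\right) \left(-3\right) = 32 \cdot \frac{1}{6} \left(-46\right) \left(-3\right) = \frac{16}{3} \left(-46\right) \left(-3\right) = \left(- \frac{736}{3}\right) \left(-3\right) = 736$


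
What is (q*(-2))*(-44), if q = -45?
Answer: -3960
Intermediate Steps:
(q*(-2))*(-44) = -45*(-2)*(-44) = 90*(-44) = -3960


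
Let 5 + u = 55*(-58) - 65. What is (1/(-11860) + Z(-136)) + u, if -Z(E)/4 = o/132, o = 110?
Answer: -116109403/35580 ≈ -3263.3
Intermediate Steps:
u = -3260 (u = -5 + (55*(-58) - 65) = -5 + (-3190 - 65) = -5 - 3255 = -3260)
Z(E) = -10/3 (Z(E) = -440/132 = -4*⅚ = -10/3)
(1/(-11860) + Z(-136)) + u = (1/(-11860) - 10/3) - 3260 = (-1/11860 - 10/3) - 3260 = -118603/35580 - 3260 = -116109403/35580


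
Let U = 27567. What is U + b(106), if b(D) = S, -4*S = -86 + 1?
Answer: 110353/4 ≈ 27588.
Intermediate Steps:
S = 85/4 (S = -(-86 + 1)/4 = -¼*(-85) = 85/4 ≈ 21.250)
b(D) = 85/4
U + b(106) = 27567 + 85/4 = 110353/4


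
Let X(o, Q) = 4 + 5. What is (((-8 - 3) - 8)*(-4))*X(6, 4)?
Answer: 684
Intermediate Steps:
X(o, Q) = 9
(((-8 - 3) - 8)*(-4))*X(6, 4) = (((-8 - 3) - 8)*(-4))*9 = ((-11 - 8)*(-4))*9 = -19*(-4)*9 = 76*9 = 684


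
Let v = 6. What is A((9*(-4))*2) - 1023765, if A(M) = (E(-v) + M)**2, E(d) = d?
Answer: -1017681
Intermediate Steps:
A(M) = (-6 + M)**2 (A(M) = (-1*6 + M)**2 = (-6 + M)**2)
A((9*(-4))*2) - 1023765 = (-6 + (9*(-4))*2)**2 - 1023765 = (-6 - 36*2)**2 - 1023765 = (-6 - 72)**2 - 1023765 = (-78)**2 - 1023765 = 6084 - 1023765 = -1017681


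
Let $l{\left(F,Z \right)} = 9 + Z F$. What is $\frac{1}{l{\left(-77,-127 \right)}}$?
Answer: $\frac{1}{9788} \approx 0.00010217$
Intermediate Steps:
$l{\left(F,Z \right)} = 9 + F Z$
$\frac{1}{l{\left(-77,-127 \right)}} = \frac{1}{9 - -9779} = \frac{1}{9 + 9779} = \frac{1}{9788}$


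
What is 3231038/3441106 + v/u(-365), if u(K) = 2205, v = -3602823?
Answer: -42144800692/25808295 ≈ -1633.0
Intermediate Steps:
3231038/3441106 + v/u(-365) = 3231038/3441106 - 3602823/2205 = 3231038*(1/3441106) - 3602823*1/2205 = 1615519/1720553 - 24509/15 = -42144800692/25808295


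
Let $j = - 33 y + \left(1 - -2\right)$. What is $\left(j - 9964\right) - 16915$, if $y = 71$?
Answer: $-29219$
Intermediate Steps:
$j = -2340$ ($j = \left(-33\right) 71 + \left(1 - -2\right) = -2343 + \left(1 + 2\right) = -2343 + 3 = -2340$)
$\left(j - 9964\right) - 16915 = \left(-2340 - 9964\right) - 16915 = -12304 - 16915 = -29219$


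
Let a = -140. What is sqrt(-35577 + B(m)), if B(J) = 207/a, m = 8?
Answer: 3*I*sqrt(19370505)/70 ≈ 188.62*I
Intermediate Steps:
B(J) = -207/140 (B(J) = 207/(-140) = 207*(-1/140) = -207/140)
sqrt(-35577 + B(m)) = sqrt(-35577 - 207/140) = sqrt(-4980987/140) = 3*I*sqrt(19370505)/70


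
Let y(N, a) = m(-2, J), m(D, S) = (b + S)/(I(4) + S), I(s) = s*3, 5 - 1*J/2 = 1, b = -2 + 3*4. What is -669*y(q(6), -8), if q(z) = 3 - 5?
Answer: -6021/10 ≈ -602.10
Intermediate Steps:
b = 10 (b = -2 + 12 = 10)
J = 8 (J = 10 - 2*1 = 10 - 2 = 8)
I(s) = 3*s
q(z) = -2
m(D, S) = (10 + S)/(12 + S) (m(D, S) = (10 + S)/(3*4 + S) = (10 + S)/(12 + S))
y(N, a) = 9/10 (y(N, a) = (10 + 8)/(12 + 8) = 18/20 = (1/20)*18 = 9/10)
-669*y(q(6), -8) = -669*9/10 = -6021/10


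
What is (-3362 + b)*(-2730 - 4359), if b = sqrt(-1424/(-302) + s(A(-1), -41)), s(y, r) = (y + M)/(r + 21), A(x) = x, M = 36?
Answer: 23833218 - 21267*sqrt(30049)/302 ≈ 2.3821e+7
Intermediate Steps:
s(y, r) = (36 + y)/(21 + r) (s(y, r) = (y + 36)/(r + 21) = (36 + y)/(21 + r))
b = 3*sqrt(30049)/302 (b = sqrt(-1424/(-302) + (36 - 1)/(21 - 41)) = sqrt(-1424*(-1/302) + 35/(-20)) = sqrt(712/151 - 1/20*35) = sqrt(712/151 - 7/4) = sqrt(1791/604) = 3*sqrt(30049)/302 ≈ 1.7220)
(-3362 + b)*(-2730 - 4359) = (-3362 + 3*sqrt(30049)/302)*(-2730 - 4359) = (-3362 + 3*sqrt(30049)/302)*(-7089) = 23833218 - 21267*sqrt(30049)/302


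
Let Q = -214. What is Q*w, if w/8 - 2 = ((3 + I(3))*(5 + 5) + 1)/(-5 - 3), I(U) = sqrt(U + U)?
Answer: 3210 + 2140*sqrt(6) ≈ 8451.9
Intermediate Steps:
I(U) = sqrt(2)*sqrt(U) (I(U) = sqrt(2*U) = sqrt(2)*sqrt(U))
w = -15 - 10*sqrt(6) (w = 16 + 8*(((3 + sqrt(2)*sqrt(3))*(5 + 5) + 1)/(-5 - 3)) = 16 + 8*(((3 + sqrt(6))*10 + 1)/(-8)) = 16 + 8*(((30 + 10*sqrt(6)) + 1)*(-1/8)) = 16 + 8*((31 + 10*sqrt(6))*(-1/8)) = 16 + 8*(-31/8 - 5*sqrt(6)/4) = 16 + (-31 - 10*sqrt(6)) = -15 - 10*sqrt(6) ≈ -39.495)
Q*w = -214*(-15 - 10*sqrt(6)) = 3210 + 2140*sqrt(6)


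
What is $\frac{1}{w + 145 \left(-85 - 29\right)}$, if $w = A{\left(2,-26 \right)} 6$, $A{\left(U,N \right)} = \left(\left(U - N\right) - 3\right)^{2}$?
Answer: $- \frac{1}{12780} \approx -7.8247 \cdot 10^{-5}$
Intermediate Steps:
$A{\left(U,N \right)} = \left(-3 + U - N\right)^{2}$
$w = 3750$ ($w = \left(3 - 26 - 2\right)^{2} \cdot 6 = \left(-25\right)^{2} \cdot 6 = 625 \cdot 6 = 3750$)
$\frac{1}{w + 145 \left(-85 - 29\right)} = \frac{1}{3750 + 145 \left(-85 - 29\right)} = \frac{1}{3750 + 145 \left(-114\right)} = \frac{1}{3750 - 16530} = \frac{1}{-12780} = - \frac{1}{12780}$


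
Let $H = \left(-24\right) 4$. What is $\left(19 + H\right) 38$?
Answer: $-2926$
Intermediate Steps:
$H = -96$
$\left(19 + H\right) 38 = \left(19 - 96\right) 38 = \left(-77\right) 38 = -2926$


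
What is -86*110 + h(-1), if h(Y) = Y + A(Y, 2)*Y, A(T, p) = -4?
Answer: -9457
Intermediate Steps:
h(Y) = -3*Y (h(Y) = Y - 4*Y = -3*Y)
-86*110 + h(-1) = -86*110 - 3*(-1) = -9460 + 3 = -9457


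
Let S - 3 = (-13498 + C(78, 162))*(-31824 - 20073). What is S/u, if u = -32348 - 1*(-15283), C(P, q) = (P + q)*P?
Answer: 271006131/17065 ≈ 15881.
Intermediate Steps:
C(P, q) = P*(P + q)
S = -271006131 (S = 3 + (-13498 + 78*(78 + 162))*(-31824 - 20073) = 3 + (-13498 + 78*240)*(-51897) = 3 + (-13498 + 18720)*(-51897) = 3 + 5222*(-51897) = 3 - 271006134 = -271006131)
u = -17065 (u = -32348 + 15283 = -17065)
S/u = -271006131/(-17065) = -271006131*(-1/17065) = 271006131/17065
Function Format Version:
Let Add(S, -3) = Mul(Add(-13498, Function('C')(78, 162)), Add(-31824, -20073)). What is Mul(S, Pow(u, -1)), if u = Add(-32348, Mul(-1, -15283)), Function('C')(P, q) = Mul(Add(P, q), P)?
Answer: Rational(271006131, 17065) ≈ 15881.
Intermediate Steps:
Function('C')(P, q) = Mul(P, Add(P, q))
S = -271006131 (S = Add(3, Mul(Add(-13498, Mul(78, Add(78, 162))), Add(-31824, -20073))) = Add(3, Mul(Add(-13498, Mul(78, 240)), -51897)) = Add(3, Mul(Add(-13498, 18720), -51897)) = Add(3, Mul(5222, -51897)) = Add(3, -271006134) = -271006131)
u = -17065 (u = Add(-32348, 15283) = -17065)
Mul(S, Pow(u, -1)) = Mul(-271006131, Pow(-17065, -1)) = Mul(-271006131, Rational(-1, 17065)) = Rational(271006131, 17065)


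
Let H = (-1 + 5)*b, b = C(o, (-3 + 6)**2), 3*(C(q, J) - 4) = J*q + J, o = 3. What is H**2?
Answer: 4096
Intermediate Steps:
C(q, J) = 4 + J/3 + J*q/3 (C(q, J) = 4 + (J*q + J)/3 = 4 + (J + J*q)/3 = 4 + (J/3 + J*q/3) = 4 + J/3 + J*q/3)
b = 16 (b = 4 + (-3 + 6)**2/3 + (1/3)*(-3 + 6)**2*3 = 4 + (1/3)*3**2 + (1/3)*3**2*3 = 4 + (1/3)*9 + (1/3)*9*3 = 4 + 3 + 9 = 16)
H = 64 (H = (-1 + 5)*16 = 4*16 = 64)
H**2 = 64**2 = 4096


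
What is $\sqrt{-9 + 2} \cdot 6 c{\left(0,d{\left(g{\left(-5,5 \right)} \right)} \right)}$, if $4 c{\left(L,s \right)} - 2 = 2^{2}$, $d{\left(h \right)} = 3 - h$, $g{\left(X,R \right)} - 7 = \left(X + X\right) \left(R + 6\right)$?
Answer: $9 i \sqrt{7} \approx 23.812 i$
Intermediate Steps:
$g{\left(X,R \right)} = 7 + 2 X \left(6 + R\right)$ ($g{\left(X,R \right)} = 7 + \left(X + X\right) \left(R + 6\right) = 7 + 2 X \left(6 + R\right)$)
$c{\left(L,s \right)} = \frac{3}{2}$ ($c{\left(L,s \right)} = \frac{1}{2} + \frac{2^{2}}{4} = \frac{1}{2} + \frac{1}{4} \cdot 4 = \frac{1}{2} + 1 = \frac{3}{2}$)
$\sqrt{-9 + 2} \cdot 6 c{\left(0,d{\left(g{\left(-5,5 \right)} \right)} \right)} = \sqrt{-9 + 2} \cdot 6 \cdot \frac{3}{2} = \sqrt{-7} \cdot 6 \cdot \frac{3}{2} = i \sqrt{7} \cdot 6 \cdot \frac{3}{2} = 6 i \sqrt{7} \cdot \frac{3}{2} = 9 i \sqrt{7}$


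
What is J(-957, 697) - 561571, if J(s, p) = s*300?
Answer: -848671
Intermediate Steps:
J(s, p) = 300*s
J(-957, 697) - 561571 = 300*(-957) - 561571 = -287100 - 561571 = -848671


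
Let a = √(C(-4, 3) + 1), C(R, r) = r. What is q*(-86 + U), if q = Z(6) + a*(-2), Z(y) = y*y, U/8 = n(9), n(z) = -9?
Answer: -5056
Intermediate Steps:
U = -72 (U = 8*(-9) = -72)
Z(y) = y²
a = 2 (a = √(3 + 1) = √4 = 2)
q = 32 (q = 6² + 2*(-2) = 36 - 4 = 32)
q*(-86 + U) = 32*(-86 - 72) = 32*(-158) = -5056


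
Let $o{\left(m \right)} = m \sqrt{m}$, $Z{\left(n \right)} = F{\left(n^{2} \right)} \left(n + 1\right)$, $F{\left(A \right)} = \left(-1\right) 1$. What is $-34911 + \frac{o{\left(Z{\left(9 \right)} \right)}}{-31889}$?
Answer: $-34911 + \frac{10 i \sqrt{10}}{31889} \approx -34911.0 + 0.00099165 i$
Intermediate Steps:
$F{\left(A \right)} = -1$
$Z{\left(n \right)} = -1 - n$ ($Z{\left(n \right)} = - (n + 1) = - (1 + n) = -1 - n$)
$o{\left(m \right)} = m^{\frac{3}{2}}$
$-34911 + \frac{o{\left(Z{\left(9 \right)} \right)}}{-31889} = -34911 + \frac{\left(-1 - 9\right)^{\frac{3}{2}}}{-31889} = -34911 + \left(-1 - 9\right)^{\frac{3}{2}} \left(- \frac{1}{31889}\right) = -34911 + \left(-10\right)^{\frac{3}{2}} \left(- \frac{1}{31889}\right) = -34911 + - 10 i \sqrt{10} \left(- \frac{1}{31889}\right) = -34911 + \frac{10 i \sqrt{10}}{31889}$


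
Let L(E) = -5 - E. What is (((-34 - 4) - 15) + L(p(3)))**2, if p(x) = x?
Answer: 3721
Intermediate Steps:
(((-34 - 4) - 15) + L(p(3)))**2 = (((-34 - 4) - 15) + (-5 - 1*3))**2 = ((-38 - 15) + (-5 - 3))**2 = (-53 - 8)**2 = (-61)**2 = 3721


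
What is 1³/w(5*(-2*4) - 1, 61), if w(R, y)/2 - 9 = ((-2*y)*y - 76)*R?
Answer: 1/616494 ≈ 1.6221e-6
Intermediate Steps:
w(R, y) = 18 + 2*R*(-76 - 2*y²) (w(R, y) = 18 + 2*(((-2*y)*y - 76)*R) = 18 + 2*((-2*y² - 76)*R) = 18 + 2*((-76 - 2*y²)*R) = 18 + 2*(R*(-76 - 2*y²)) = 18 + 2*R*(-76 - 2*y²))
1³/w(5*(-2*4) - 1, 61) = 1³/(18 - 152*(5*(-2*4) - 1) - 4*(5*(-2*4) - 1)*61²) = 1/(18 - 152*(5*(-8) - 1) - 4*(5*(-8) - 1)*3721) = 1/(18 - 152*(-40 - 1) - 4*(-40 - 1)*3721) = 1/(18 - 152*(-41) - 4*(-41)*3721) = 1/(18 + 6232 + 610244) = 1/616494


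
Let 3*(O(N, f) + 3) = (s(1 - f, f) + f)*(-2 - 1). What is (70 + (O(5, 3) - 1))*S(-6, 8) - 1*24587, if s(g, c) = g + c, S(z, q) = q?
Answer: -24091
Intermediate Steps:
s(g, c) = c + g
O(N, f) = -4 - f (O(N, f) = -3 + (((f + (1 - f)) + f)*(-2 - 1))/3 = -3 + ((1 + f)*(-3))/3 = -3 + (-3 - 3*f)/3 = -3 + (-1 - f) = -4 - f)
(70 + (O(5, 3) - 1))*S(-6, 8) - 1*24587 = (70 + ((-4 - 1*3) - 1))*8 - 1*24587 = (70 + ((-4 - 3) - 1))*8 - 24587 = (70 + (-7 - 1))*8 - 24587 = (70 - 8)*8 - 24587 = 62*8 - 24587 = 496 - 24587 = -24091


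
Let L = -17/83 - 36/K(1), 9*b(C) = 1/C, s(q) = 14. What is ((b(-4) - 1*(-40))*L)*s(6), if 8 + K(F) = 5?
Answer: 9861467/1494 ≈ 6600.7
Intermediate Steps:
b(C) = 1/(9*C)
K(F) = -3 (K(F) = -8 + 5 = -3)
L = 979/83 (L = -17/83 - 36/(-3) = -17*1/83 - 36*(-1/3) = -17/83 + 12 = 979/83 ≈ 11.795)
((b(-4) - 1*(-40))*L)*s(6) = (((1/9)/(-4) - 1*(-40))*(979/83))*14 = (((1/9)*(-1/4) + 40)*(979/83))*14 = ((-1/36 + 40)*(979/83))*14 = ((1439/36)*(979/83))*14 = (1408781/2988)*14 = 9861467/1494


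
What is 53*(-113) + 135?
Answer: -5854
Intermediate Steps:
53*(-113) + 135 = -5989 + 135 = -5854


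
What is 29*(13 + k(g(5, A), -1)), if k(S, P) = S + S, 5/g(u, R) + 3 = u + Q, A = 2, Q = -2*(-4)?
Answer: 406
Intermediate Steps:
Q = 8
g(u, R) = 5/(5 + u) (g(u, R) = 5/(-3 + (u + 8)) = 5/(-3 + (8 + u)) = 5/(5 + u))
k(S, P) = 2*S
29*(13 + k(g(5, A), -1)) = 29*(13 + 2*(5/(5 + 5))) = 29*(13 + 2*(5/10)) = 29*(13 + 2*(5*(⅒))) = 29*(13 + 2*(½)) = 29*(13 + 1) = 29*14 = 406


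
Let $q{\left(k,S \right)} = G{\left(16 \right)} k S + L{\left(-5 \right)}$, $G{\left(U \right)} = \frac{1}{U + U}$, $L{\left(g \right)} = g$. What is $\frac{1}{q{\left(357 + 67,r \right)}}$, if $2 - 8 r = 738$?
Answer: $- \frac{1}{1224} \approx -0.00081699$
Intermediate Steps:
$r = -92$ ($r = \frac{1}{4} - \frac{369}{4} = -92$)
$G{\left(U \right)} = \frac{1}{2 U}$
$q{\left(k,S \right)} = -5 + \frac{S k}{32}$ ($q{\left(k,S \right)} = \frac{1}{2 \cdot 16} k S - 5 = \frac{1}{2} \cdot \frac{1}{16} k S - 5 = \frac{k}{32} S - 5 = \frac{S k}{32} - 5 = -5 + \frac{S k}{32}$)
$\frac{1}{q{\left(357 + 67,r \right)}} = \frac{1}{-5 + \frac{1}{32} \left(-92\right) \left(357 + 67\right)} = \frac{1}{-5 + \frac{1}{32} \left(-92\right) 424} = \frac{1}{-5 - 1219} = \frac{1}{-1224} = - \frac{1}{1224}$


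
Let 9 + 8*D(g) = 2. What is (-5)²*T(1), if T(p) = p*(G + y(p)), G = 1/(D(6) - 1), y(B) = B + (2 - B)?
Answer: 110/3 ≈ 36.667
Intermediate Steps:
y(B) = 2
D(g) = -7/8 (D(g) = -9/8 + (⅛)*2 = -9/8 + ¼ = -7/8)
G = -8/15 (G = 1/(-7/8 - 1) = 1/(-15/8) = -8/15 ≈ -0.53333)
T(p) = 22*p/15 (T(p) = p*(-8/15 + 2) = p*(22/15) = 22*p/15)
(-5)²*T(1) = (-5)²*((22/15)*1) = 25*(22/15) = 110/3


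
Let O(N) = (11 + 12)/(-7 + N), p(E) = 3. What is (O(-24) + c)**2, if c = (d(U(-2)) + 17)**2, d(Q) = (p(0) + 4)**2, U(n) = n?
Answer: 18228510169/961 ≈ 1.8968e+7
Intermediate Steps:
O(N) = 23/(-7 + N)
d(Q) = 49 (d(Q) = (3 + 4)**2 = 7**2 = 49)
c = 4356 (c = (49 + 17)**2 = 66**2 = 4356)
(O(-24) + c)**2 = (23/(-7 - 24) + 4356)**2 = (23/(-31) + 4356)**2 = (23*(-1/31) + 4356)**2 = (-23/31 + 4356)**2 = (135013/31)**2 = 18228510169/961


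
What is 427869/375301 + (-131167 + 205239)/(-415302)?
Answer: 74947777883/77931627951 ≈ 0.96171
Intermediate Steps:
427869/375301 + (-131167 + 205239)/(-415302) = 427869*(1/375301) + 74072*(-1/415302) = 427869/375301 - 37036/207651 = 74947777883/77931627951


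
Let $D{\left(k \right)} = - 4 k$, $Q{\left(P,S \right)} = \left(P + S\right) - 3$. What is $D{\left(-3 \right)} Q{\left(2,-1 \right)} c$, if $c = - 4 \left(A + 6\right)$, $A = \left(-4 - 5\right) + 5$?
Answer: $192$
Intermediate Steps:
$Q{\left(P,S \right)} = -3 + P + S$
$A = -4$ ($A = -9 + 5 = -4$)
$c = -8$ ($c = - 4 \left(-4 + 6\right) = \left(-4\right) 2 = -8$)
$D{\left(-3 \right)} Q{\left(2,-1 \right)} c = \left(-4\right) \left(-3\right) \left(-3 + 2 - 1\right) \left(-8\right) = 12 \left(-2\right) \left(-8\right) = \left(-24\right) \left(-8\right) = 192$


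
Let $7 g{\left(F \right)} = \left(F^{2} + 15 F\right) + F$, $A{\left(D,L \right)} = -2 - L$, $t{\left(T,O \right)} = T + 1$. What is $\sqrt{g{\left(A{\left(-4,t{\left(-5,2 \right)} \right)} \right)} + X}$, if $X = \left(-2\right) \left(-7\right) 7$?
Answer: $\frac{19 \sqrt{14}}{7} \approx 10.156$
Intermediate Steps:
$t{\left(T,O \right)} = 1 + T$
$g{\left(F \right)} = \frac{F^{2}}{7} + \frac{16 F}{7}$ ($g{\left(F \right)} = \frac{\left(F^{2} + 15 F\right) + F}{7} = \frac{F^{2} + 16 F}{7} = \frac{F^{2}}{7} + \frac{16 F}{7}$)
$X = 98$ ($X = 14 \cdot 7 = 98$)
$\sqrt{g{\left(A{\left(-4,t{\left(-5,2 \right)} \right)} \right)} + X} = \sqrt{\frac{\left(-2 - \left(1 - 5\right)\right) \left(16 - -2\right)}{7} + 98} = \sqrt{\frac{\left(-2 - -4\right) \left(16 - -2\right)}{7} + 98} = \sqrt{\frac{\left(-2 + 4\right) \left(16 + \left(-2 + 4\right)\right)}{7} + 98} = \sqrt{\frac{1}{7} \cdot 2 \left(16 + 2\right) + 98} = \sqrt{\frac{1}{7} \cdot 2 \cdot 18 + 98} = \sqrt{\frac{36}{7} + 98} = \sqrt{\frac{722}{7}} = \frac{19 \sqrt{14}}{7}$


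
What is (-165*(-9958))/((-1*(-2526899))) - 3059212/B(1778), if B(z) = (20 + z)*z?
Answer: -619420318127/2019525476689 ≈ -0.30672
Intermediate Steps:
B(z) = z*(20 + z)
(-165*(-9958))/((-1*(-2526899))) - 3059212/B(1778) = (-165*(-9958))/((-1*(-2526899))) - 3059212*1/(1778*(20 + 1778)) = 1643070/2526899 - 3059212/(1778*1798) = 1643070*(1/2526899) - 3059212/3196844 = 1643070/2526899 - 3059212*1/3196844 = 1643070/2526899 - 764803/799211 = -619420318127/2019525476689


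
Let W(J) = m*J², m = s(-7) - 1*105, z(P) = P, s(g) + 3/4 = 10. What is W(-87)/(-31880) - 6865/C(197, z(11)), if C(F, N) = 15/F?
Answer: -34483040339/382560 ≈ -90138.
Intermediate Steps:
s(g) = 37/4 (s(g) = -¾ + 10 = 37/4)
m = -383/4 (m = 37/4 - 1*105 = 37/4 - 105 = -383/4 ≈ -95.750)
W(J) = -383*J²/4
W(-87)/(-31880) - 6865/C(197, z(11)) = -383/4*(-87)²/(-31880) - 6865/(15/197) = -383/4*7569*(-1/31880) - 6865/(15*(1/197)) = -2898927/4*(-1/31880) - 6865/15/197 = 2898927/127520 - 6865*197/15 = 2898927/127520 - 270481/3 = -34483040339/382560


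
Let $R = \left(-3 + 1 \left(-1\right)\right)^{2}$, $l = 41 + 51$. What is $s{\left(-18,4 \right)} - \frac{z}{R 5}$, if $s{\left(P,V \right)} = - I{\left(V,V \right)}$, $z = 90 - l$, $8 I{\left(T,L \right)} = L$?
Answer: $- \frac{19}{40} \approx -0.475$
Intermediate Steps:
$l = 92$
$R = 16$ ($R = \left(-3 - 1\right)^{2} = \left(-4\right)^{2} = 16$)
$I{\left(T,L \right)} = \frac{L}{8}$
$z = -2$ ($z = 90 - 92 = -2$)
$s{\left(P,V \right)} = - \frac{V}{8}$
$s{\left(-18,4 \right)} - \frac{z}{R 5} = \left(- \frac{1}{8}\right) 4 - - \frac{2}{16 \cdot 5} = - \frac{1}{2} - - \frac{2}{80} = - \frac{1}{2} - \left(-2\right) \frac{1}{80} = - \frac{1}{2} - - \frac{1}{40} = - \frac{1}{2} + \frac{1}{40} = - \frac{19}{40}$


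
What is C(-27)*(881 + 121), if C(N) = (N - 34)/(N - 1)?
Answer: 30561/14 ≈ 2182.9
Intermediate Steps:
C(N) = (-34 + N)/(-1 + N)
C(-27)*(881 + 121) = ((-34 - 27)/(-1 - 27))*(881 + 121) = (-61/(-28))*1002 = -1/28*(-61)*1002 = (61/28)*1002 = 30561/14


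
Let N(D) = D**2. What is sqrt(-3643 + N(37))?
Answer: I*sqrt(2274) ≈ 47.686*I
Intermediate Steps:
sqrt(-3643 + N(37)) = sqrt(-3643 + 37**2) = sqrt(-3643 + 1369) = sqrt(-2274) = I*sqrt(2274)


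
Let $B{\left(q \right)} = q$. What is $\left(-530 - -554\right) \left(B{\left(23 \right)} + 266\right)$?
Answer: $6936$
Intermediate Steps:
$\left(-530 - -554\right) \left(B{\left(23 \right)} + 266\right) = \left(-530 - -554\right) \left(23 + 266\right) = \left(-530 + 554\right) 289 = 24 \cdot 289 = 6936$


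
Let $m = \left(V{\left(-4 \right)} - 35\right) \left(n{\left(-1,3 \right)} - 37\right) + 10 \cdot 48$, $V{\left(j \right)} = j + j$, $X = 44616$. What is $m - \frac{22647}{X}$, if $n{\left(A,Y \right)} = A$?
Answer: $\frac{31431859}{14872} \approx 2113.5$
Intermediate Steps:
$V{\left(j \right)} = 2 j$
$m = 2114$ ($m = \left(2 \left(-4\right) - 35\right) \left(-1 - 37\right) + 10 \cdot 48 = \left(-8 - 35\right) \left(-38\right) + 480 = \left(-43\right) \left(-38\right) + 480 = 1634 + 480 = 2114$)
$m - \frac{22647}{X} = 2114 - \frac{22647}{44616} = 2114 - 22647 \cdot \frac{1}{44616} = 2114 - \frac{7549}{14872} = \frac{31431859}{14872}$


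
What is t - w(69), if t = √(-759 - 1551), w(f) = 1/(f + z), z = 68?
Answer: -1/137 + I*√2310 ≈ -0.0072993 + 48.062*I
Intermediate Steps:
w(f) = 1/(68 + f) (w(f) = 1/(f + 68) = 1/(68 + f))
t = I*√2310 (t = √(-2310) = I*√2310 ≈ 48.062*I)
t - w(69) = I*√2310 - 1/(68 + 69) = I*√2310 - 1/137 = -1/137 + I*√2310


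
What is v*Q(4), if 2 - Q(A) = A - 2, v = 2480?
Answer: 0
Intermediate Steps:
Q(A) = 4 - A (Q(A) = 2 - (A - 2) = 2 - (-2 + A) = 2 + (2 - A) = 4 - A)
v*Q(4) = 2480*(4 - 1*4) = 2480*(4 - 4) = 2480*0 = 0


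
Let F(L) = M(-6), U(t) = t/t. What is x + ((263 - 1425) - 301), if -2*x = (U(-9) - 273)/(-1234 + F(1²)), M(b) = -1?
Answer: -1806941/1235 ≈ -1463.1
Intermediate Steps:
U(t) = 1
F(L) = -1
x = -136/1235 (x = -(1 - 273)/(2*(-1234 - 1)) = -(-136)/(-1235) = -(-136)*(-1)/1235 = -½*272/1235 = -136/1235 ≈ -0.11012)
x + ((263 - 1425) - 301) = -136/1235 + ((263 - 1425) - 301) = -136/1235 + (-1162 - 301) = -136/1235 - 1463 = -1806941/1235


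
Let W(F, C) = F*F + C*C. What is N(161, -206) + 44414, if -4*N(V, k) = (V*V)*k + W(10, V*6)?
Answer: 2292063/2 ≈ 1.1460e+6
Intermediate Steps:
W(F, C) = C² + F² (W(F, C) = F² + C² = C² + F²)
N(V, k) = -25 - 9*V² - k*V²/4 (N(V, k) = -((V*V)*k + ((V*6)² + 10²))/4 = -(V²*k + ((6*V)² + 100))/4 = -(k*V² + (36*V² + 100))/4 = -(k*V² + (100 + 36*V²))/4 = -(100 + 36*V² + k*V²)/4 = -25 - 9*V² - k*V²/4)
N(161, -206) + 44414 = (-25 - 9*161² - ¼*(-206)*161²) + 44414 = (-25 - 9*25921 - ¼*(-206)*25921) + 44414 = (-25 - 233289 + 2669863/2) + 44414 = 2203235/2 + 44414 = 2292063/2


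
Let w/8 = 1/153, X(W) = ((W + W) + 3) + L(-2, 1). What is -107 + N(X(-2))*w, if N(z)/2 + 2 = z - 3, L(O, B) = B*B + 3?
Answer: -16403/153 ≈ -107.21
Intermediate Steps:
L(O, B) = 3 + B² (L(O, B) = B² + 3 = 3 + B²)
X(W) = 7 + 2*W (X(W) = ((W + W) + 3) + (3 + 1²) = (2*W + 3) + (3 + 1) = (3 + 2*W) + 4 = 7 + 2*W)
N(z) = -10 + 2*z (N(z) = -4 + 2*(z - 3) = -4 + 2*(-3 + z) = -4 + (-6 + 2*z) = -10 + 2*z)
w = 8/153 ≈ 0.052288
-107 + N(X(-2))*w = -107 + (-10 + 2*(7 + 2*(-2)))*(8/153) = -107 + (-10 + 2*(7 - 4))*(8/153) = -107 + (-10 + 2*3)*(8/153) = -107 + (-10 + 6)*(8/153) = -107 - 4*8/153 = -107 - 32/153 = -16403/153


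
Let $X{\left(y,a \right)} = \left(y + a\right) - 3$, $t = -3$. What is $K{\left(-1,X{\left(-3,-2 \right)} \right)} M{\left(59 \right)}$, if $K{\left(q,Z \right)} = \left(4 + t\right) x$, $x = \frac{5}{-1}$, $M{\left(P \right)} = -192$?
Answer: $960$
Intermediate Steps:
$X{\left(y,a \right)} = -3 + a + y$ ($X{\left(y,a \right)} = \left(a + y\right) - 3 = -3 + a + y$)
$x = -5$ ($x = 5 \left(-1\right) = -5$)
$K{\left(q,Z \right)} = -5$ ($K{\left(q,Z \right)} = \left(4 - 3\right) \left(-5\right) = 1 \left(-5\right) = -5$)
$K{\left(-1,X{\left(-3,-2 \right)} \right)} M{\left(59 \right)} = \left(-5\right) \left(-192\right) = 960$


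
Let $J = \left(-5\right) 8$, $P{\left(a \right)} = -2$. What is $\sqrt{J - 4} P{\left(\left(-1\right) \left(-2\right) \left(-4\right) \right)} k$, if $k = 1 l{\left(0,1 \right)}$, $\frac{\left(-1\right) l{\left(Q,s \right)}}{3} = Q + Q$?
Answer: $0$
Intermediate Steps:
$l{\left(Q,s \right)} = - 6 Q$ ($l{\left(Q,s \right)} = - 3 \left(Q + Q\right) = - 3 \cdot 2 Q = - 6 Q$)
$J = -40$
$k = 0$ ($k = 1 \left(\left(-6\right) 0\right) = 1 \cdot 0 = 0$)
$\sqrt{J - 4} P{\left(\left(-1\right) \left(-2\right) \left(-4\right) \right)} k = \sqrt{-40 - 4} \left(-2\right) 0 = \sqrt{-44} \left(-2\right) 0 = 2 i \sqrt{11} \left(-2\right) 0 = - 4 i \sqrt{11} \cdot 0 = 0$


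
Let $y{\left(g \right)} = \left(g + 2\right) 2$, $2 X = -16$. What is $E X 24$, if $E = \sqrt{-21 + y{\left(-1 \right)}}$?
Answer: $- 192 i \sqrt{19} \approx - 836.91 i$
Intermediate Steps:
$X = -8$ ($X = \frac{1}{2} \left(-16\right) = -8$)
$y{\left(g \right)} = 4 + 2 g$ ($y{\left(g \right)} = \left(2 + g\right) 2 = 4 + 2 g$)
$E = i \sqrt{19}$ ($E = \sqrt{-21 + \left(4 + 2 \left(-1\right)\right)} = \sqrt{-21 + \left(4 - 2\right)} = \sqrt{-21 + 2} = \sqrt{-19} = i \sqrt{19} \approx 4.3589 i$)
$E X 24 = i \sqrt{19} \left(-8\right) 24 = - 8 i \sqrt{19} \cdot 24 = - 192 i \sqrt{19}$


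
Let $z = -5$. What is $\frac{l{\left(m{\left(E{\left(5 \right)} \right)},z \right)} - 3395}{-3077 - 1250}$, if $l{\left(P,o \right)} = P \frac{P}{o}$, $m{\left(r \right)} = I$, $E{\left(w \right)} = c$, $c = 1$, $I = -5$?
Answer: $\frac{3400}{4327} \approx 0.78576$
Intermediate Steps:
$E{\left(w \right)} = 1$
$m{\left(r \right)} = -5$
$l{\left(P,o \right)} = \frac{P^{2}}{o}$
$\frac{l{\left(m{\left(E{\left(5 \right)} \right)},z \right)} - 3395}{-3077 - 1250} = \frac{\frac{\left(-5\right)^{2}}{-5} - 3395}{-3077 - 1250} = \frac{25 \left(- \frac{1}{5}\right) - 3395}{-3077 - 1250} = \frac{-5 - 3395}{-3077 - 1250} = - \frac{3400}{-4327} = \left(-3400\right) \left(- \frac{1}{4327}\right) = \frac{3400}{4327}$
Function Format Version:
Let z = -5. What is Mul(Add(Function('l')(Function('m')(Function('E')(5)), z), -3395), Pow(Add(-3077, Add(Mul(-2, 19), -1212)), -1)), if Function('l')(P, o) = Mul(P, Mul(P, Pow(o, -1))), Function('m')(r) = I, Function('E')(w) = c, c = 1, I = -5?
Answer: Rational(3400, 4327) ≈ 0.78576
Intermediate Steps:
Function('E')(w) = 1
Function('m')(r) = -5
Function('l')(P, o) = Mul(Pow(P, 2), Pow(o, -1))
Mul(Add(Function('l')(Function('m')(Function('E')(5)), z), -3395), Pow(Add(-3077, Add(Mul(-2, 19), -1212)), -1)) = Mul(Add(Mul(Pow(-5, 2), Pow(-5, -1)), -3395), Pow(Add(-3077, Add(Mul(-2, 19), -1212)), -1)) = Mul(Add(Mul(25, Rational(-1, 5)), -3395), Pow(Add(-3077, Add(-38, -1212)), -1)) = Mul(Add(-5, -3395), Pow(Add(-3077, -1250), -1)) = Mul(-3400, Pow(-4327, -1)) = Mul(-3400, Rational(-1, 4327)) = Rational(3400, 4327)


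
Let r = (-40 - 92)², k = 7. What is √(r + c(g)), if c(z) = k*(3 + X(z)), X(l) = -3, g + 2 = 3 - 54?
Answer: 132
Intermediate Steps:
g = -53 (g = -2 + (3 - 54) = -2 - 51 = -53)
c(z) = 0 (c(z) = 7*(3 - 3) = 7*0 = 0)
r = 17424 (r = (-132)² = 17424)
√(r + c(g)) = √(17424 + 0) = √17424 = 132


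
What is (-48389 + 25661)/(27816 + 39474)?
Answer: -3788/11215 ≈ -0.33776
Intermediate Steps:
(-48389 + 25661)/(27816 + 39474) = -22728/67290 = -22728*1/67290 = -3788/11215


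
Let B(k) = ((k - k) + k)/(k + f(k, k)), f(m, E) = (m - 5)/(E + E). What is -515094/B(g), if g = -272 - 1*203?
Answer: -23218892238/45125 ≈ -5.1455e+5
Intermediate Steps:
f(m, E) = (-5 + m)/(2*E) (f(m, E) = (-5 + m)/((2*E)) = (-5 + m)*(1/(2*E)) = (-5 + m)/(2*E))
g = -475 (g = -272 - 203 = -475)
B(k) = k/(k + (-5 + k)/(2*k)) (B(k) = ((k - k) + k)/(k + (-5 + k)/(2*k)) = (0 + k)/(k + (-5 + k)/(2*k)) = k/(k + (-5 + k)/(2*k)))
-515094/B(g) = -515094/(2*(-475)²/(-5 - 475 + 2*(-475)²)) = -515094/(2*225625/(-5 - 475 + 2*225625)) = -515094/(2*225625/(-5 - 475 + 451250)) = -515094/(2*225625/450770) = -515094/(2*225625*(1/450770)) = -515094/45125/45077 = -515094*45077/45125 = -23218892238/45125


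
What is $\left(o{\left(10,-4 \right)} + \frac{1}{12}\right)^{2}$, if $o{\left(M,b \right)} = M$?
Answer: $\frac{14641}{144} \approx 101.67$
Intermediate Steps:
$\left(o{\left(10,-4 \right)} + \frac{1}{12}\right)^{2} = \left(10 + \frac{1}{12}\right)^{2} = \left(\frac{121}{12}\right)^{2} = \frac{14641}{144}$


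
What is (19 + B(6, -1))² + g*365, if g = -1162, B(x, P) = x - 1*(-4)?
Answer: -423289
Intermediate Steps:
B(x, P) = 4 + x (B(x, P) = x + 4 = 4 + x)
(19 + B(6, -1))² + g*365 = (19 + (4 + 6))² - 1162*365 = (19 + 10)² - 424130 = 29² - 424130 = 841 - 424130 = -423289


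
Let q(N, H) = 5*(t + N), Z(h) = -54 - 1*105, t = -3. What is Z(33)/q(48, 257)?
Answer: -53/75 ≈ -0.70667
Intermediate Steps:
Z(h) = -159 (Z(h) = -54 - 105 = -159)
q(N, H) = -15 + 5*N (q(N, H) = 5*(-3 + N) = -15 + 5*N)
Z(33)/q(48, 257) = -159/(-15 + 5*48) = -159/(-15 + 240) = -159/225 = -159*1/225 = -53/75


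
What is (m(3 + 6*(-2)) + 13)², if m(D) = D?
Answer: 16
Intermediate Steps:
(m(3 + 6*(-2)) + 13)² = ((3 + 6*(-2)) + 13)² = ((3 - 12) + 13)² = (-9 + 13)² = 4² = 16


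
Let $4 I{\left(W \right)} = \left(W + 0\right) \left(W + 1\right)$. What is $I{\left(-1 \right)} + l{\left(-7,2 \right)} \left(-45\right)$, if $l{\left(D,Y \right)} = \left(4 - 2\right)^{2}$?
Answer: $-180$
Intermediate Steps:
$l{\left(D,Y \right)} = 4$ ($l{\left(D,Y \right)} = 2^{2} = 4$)
$I{\left(W \right)} = \frac{W \left(1 + W\right)}{4}$ ($I{\left(W \right)} = \frac{\left(W + 0\right) \left(W + 1\right)}{4} = \frac{W \left(1 + W\right)}{4}$)
$I{\left(-1 \right)} + l{\left(-7,2 \right)} \left(-45\right) = \frac{1}{4} \left(-1\right) \left(1 - 1\right) + 4 \left(-45\right) = \frac{1}{4} \left(-1\right) 0 - 180 = 0 - 180 = -180$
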